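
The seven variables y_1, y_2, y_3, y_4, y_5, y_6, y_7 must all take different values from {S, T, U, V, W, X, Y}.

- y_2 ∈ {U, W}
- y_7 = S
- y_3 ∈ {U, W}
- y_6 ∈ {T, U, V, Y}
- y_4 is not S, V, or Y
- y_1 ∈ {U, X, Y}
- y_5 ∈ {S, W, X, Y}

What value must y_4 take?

T

y_7 must be S (only option left). So y_5 can't be S.
The 6 still-open variables together cover exactly {T, U, V, W, X, Y} — 6 values for 6 variables — and V appears only in y_6's list, so y_6 = V.
The 5 still-open variables together cover exactly {T, U, W, X, Y} — 5 values for 5 variables — and T appears only in y_4's list, so y_4 = T.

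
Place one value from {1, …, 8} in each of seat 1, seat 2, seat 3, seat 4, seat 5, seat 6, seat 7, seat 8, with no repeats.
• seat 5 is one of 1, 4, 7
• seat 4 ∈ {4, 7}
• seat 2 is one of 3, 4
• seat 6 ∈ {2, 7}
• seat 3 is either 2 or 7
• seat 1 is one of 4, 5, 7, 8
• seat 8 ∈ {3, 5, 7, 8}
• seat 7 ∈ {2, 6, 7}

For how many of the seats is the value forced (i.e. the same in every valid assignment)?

4

The 8 variables together cover exactly {1, 2, 3, 4, 5, 6, 7, 8} — 8 values for 8 variables — and 1 appears only in seat 5's list, so seat 5 = 1.
The 7 still-open variables together cover exactly {2, 3, 4, 5, 6, 7, 8} — 7 values for 7 variables — and 6 appears only in seat 7's list, so seat 7 = 6.
seat 3 and seat 6 between them cover only {2, 7} — a naked pair. Remove those values from seat 1, seat 4, seat 8.
That leaves seat 4 = 4. So seat 1, seat 2 can't be 4.
seat 2's domain is down to {3}, so seat 2 = 3. Strike 3 from seat 8.
Determined: seat 2=3, seat 4=4, seat 5=1, seat 7=6. The other seats each still have more than one consistent value. That makes 4.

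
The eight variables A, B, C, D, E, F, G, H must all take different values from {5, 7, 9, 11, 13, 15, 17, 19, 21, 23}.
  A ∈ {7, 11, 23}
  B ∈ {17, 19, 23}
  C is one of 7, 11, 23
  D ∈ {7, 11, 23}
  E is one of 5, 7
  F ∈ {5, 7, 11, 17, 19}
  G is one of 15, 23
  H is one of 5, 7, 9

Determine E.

5

The 8 variables together cover exactly {5, 7, 9, 11, 15, 17, 19, 23} — 8 values for 8 variables — and 9 appears only in H's list, so H = 9.
Among the 7 still-open variables, 15 fits only G (and all 7 values in {5, 7, 11, 15, 17, 19, 23} must be used), so G = 15.
A, C, D share exactly the 3 values {7, 11, 23}; by pigeonhole those values go to them, so strike 7, 11, 23 from B, E, F.
So E = 5.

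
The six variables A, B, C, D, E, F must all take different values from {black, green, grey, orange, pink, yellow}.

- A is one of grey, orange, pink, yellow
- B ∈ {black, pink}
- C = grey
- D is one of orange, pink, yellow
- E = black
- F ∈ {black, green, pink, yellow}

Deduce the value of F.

green

C's domain is down to {grey}, so C = grey. Remove grey from A.
E must be black (only option left). Strike black from B, F.
That leaves B = pink. Strike pink from A, D, F.
Among the 3 still-open variables, green fits only F (and all 3 values in {green, orange, yellow} must be used), so F = green.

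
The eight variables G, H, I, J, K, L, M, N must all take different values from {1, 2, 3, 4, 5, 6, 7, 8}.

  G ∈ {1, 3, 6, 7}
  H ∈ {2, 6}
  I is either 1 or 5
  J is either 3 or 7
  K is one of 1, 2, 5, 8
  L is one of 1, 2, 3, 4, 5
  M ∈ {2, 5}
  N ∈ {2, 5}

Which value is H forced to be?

6

Among the 8 variables, 4 fits only L (and all 8 values in {1, 2, 3, 4, 5, 6, 7, 8} must be used), so L = 4.
The 7 still-open variables together cover exactly {1, 2, 3, 5, 6, 7, 8} — 7 values for 7 variables — and 8 appears only in K's list, so K = 8.
M and N share exactly the 2 values {2, 5}; by pigeonhole those values go to them, so strike 2, 5 from H, I.
So H = 6.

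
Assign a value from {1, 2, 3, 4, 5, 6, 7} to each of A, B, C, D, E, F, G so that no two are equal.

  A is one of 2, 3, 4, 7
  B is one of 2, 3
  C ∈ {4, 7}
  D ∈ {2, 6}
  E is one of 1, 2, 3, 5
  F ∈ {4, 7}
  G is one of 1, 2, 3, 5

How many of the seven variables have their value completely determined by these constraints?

1

The 7 variables draw from only 7 values {1, 2, 3, 4, 5, 6, 7}, so each is used; only D can be 6, hence D = 6.
C and F between them cover only {4, 7} — a naked pair. Remove those values from A.
A and B between them cover only {2, 3} — a naked pair. Remove those values from E, G.
Determined: D=6. The other variables each still have more than one consistent value. That makes 1.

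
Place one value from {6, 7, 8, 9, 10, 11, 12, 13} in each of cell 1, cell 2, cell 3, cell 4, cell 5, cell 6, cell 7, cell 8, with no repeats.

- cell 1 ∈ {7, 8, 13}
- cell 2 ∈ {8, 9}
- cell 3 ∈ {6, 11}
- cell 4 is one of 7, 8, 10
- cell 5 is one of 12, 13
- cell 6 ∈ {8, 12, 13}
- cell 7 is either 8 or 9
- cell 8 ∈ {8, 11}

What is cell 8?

Among the 8 variables, 6 fits only cell 3 (and all 8 values in {6, 7, 8, 9, 10, 11, 12, 13} must be used), so cell 3 = 6.
The 7 still-open variables draw from only 7 values {7, 8, 9, 10, 11, 12, 13}, so each is used; only cell 4 can be 10, hence cell 4 = 10.
Among the 6 still-open variables, 7 fits only cell 1 (and all 6 values in {7, 8, 9, 11, 12, 13} must be used), so cell 1 = 7.
The 5 still-open variables draw from only 5 values {8, 9, 11, 12, 13}, so each is used; only cell 8 can be 11, hence cell 8 = 11.

11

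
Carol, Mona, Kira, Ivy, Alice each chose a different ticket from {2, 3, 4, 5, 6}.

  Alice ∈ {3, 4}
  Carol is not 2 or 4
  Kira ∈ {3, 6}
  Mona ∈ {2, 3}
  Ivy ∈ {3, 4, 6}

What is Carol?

The 5 variables draw from only 5 values {2, 3, 4, 5, 6}, so each is used; only Mona can be 2, hence Mona = 2.
The 4 still-open variables together cover exactly {3, 4, 5, 6} — 4 values for 4 variables — and 5 appears only in Carol's list, so Carol = 5.

5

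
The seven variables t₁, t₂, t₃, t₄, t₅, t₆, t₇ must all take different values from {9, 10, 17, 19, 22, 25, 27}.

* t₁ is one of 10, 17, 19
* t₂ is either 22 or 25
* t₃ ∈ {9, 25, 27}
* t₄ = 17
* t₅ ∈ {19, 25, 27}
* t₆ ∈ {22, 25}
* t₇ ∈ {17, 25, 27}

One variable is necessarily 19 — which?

t₄'s domain is down to {17}, so t₄ = 17. So t₁, t₇ can't be 17.
The 6 still-open variables draw from only 6 values {9, 10, 19, 22, 25, 27}, so each is used; only t₃ can be 9, hence t₃ = 9.
The 5 still-open variables draw from only 5 values {10, 19, 22, 25, 27}, so each is used; only t₁ can be 10, hence t₁ = 10.
The 4 still-open variables together cover exactly {19, 22, 25, 27} — 4 values for 4 variables — and 19 appears only in t₅'s list, so t₅ = 19.

t₅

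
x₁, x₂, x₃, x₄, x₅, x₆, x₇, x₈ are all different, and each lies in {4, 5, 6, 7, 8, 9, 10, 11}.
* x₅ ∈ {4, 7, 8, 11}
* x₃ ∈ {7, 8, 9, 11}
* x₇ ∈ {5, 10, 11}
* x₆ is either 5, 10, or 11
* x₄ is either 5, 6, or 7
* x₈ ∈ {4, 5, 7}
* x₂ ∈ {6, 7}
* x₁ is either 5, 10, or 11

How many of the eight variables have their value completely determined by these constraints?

3

The 8 variables draw from only 8 values {4, 5, 6, 7, 8, 9, 10, 11}, so each is used; only x₃ can be 9, hence x₃ = 9.
The 7 still-open variables draw from only 7 values {4, 5, 6, 7, 8, 10, 11}, so each is used; only x₅ can be 8, hence x₅ = 8.
Among the 6 still-open variables, 4 fits only x₈ (and all 6 values in {4, 5, 6, 7, 10, 11} must be used), so x₈ = 4.
The 3 variables x₁, x₆, x₇ are confined to {5, 10, 11}, which locks those values in; drop them from x₄.
Determined: x₃=9, x₅=8, x₈=4. The other variables each still have more than one consistent value. That makes 3.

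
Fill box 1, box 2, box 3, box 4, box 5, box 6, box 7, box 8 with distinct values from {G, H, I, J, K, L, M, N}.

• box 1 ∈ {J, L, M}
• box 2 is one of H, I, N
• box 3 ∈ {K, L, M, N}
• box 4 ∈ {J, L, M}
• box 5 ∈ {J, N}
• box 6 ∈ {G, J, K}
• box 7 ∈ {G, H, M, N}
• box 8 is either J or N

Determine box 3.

K

Among the 8 variables, I fits only box 2 (and all 8 values in {G, H, I, J, K, L, M, N} must be used), so box 2 = I.
The 7 still-open variables draw from only 7 values {G, H, J, K, L, M, N}, so each is used; only box 7 can be H, hence box 7 = H.
Among the 6 still-open variables, G fits only box 6 (and all 6 values in {G, J, K, L, M, N} must be used), so box 6 = G.
Among the 5 still-open variables, K fits only box 3 (and all 5 values in {J, K, L, M, N} must be used), so box 3 = K.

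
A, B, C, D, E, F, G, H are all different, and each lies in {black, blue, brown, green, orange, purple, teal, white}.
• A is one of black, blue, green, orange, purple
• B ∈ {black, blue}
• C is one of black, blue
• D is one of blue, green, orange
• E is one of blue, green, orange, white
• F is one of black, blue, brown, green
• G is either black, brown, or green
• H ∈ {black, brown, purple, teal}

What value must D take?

The 8 variables together cover exactly {black, blue, brown, green, orange, purple, teal, white} — 8 values for 8 variables — and teal appears only in H's list, so H = teal.
Among the 7 still-open variables, purple fits only A (and all 7 values in {black, blue, brown, green, orange, purple, white} must be used), so A = purple.
The 6 still-open variables together cover exactly {black, blue, brown, green, orange, white} — 6 values for 6 variables — and white appears only in E's list, so E = white.
Among the 5 still-open variables, orange fits only D (and all 5 values in {black, blue, brown, green, orange} must be used), so D = orange.

orange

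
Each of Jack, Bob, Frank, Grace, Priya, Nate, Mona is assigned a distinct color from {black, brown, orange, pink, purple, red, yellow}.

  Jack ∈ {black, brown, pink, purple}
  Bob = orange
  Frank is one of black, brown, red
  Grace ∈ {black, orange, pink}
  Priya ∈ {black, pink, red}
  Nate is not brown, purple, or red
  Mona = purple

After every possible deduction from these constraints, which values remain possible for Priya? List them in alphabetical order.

Bob has just one choice, so Bob = orange. So Grace, Nate can't be orange.
Mona must be purple (only option left). So Jack can't be purple.
The 5 still-open variables together cover exactly {black, brown, pink, red, yellow} — 5 values for 5 variables — and yellow appears only in Nate's list, so Nate = yellow.
No further eliminations apply; Priya can still be any of black, pink, red.

black, pink, red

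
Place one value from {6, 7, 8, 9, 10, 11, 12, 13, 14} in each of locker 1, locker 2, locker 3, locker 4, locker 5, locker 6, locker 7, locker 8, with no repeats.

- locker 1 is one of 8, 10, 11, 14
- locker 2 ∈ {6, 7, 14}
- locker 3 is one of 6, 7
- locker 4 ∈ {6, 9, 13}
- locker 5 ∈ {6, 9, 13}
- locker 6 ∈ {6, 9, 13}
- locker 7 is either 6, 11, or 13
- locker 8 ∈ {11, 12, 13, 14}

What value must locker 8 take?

12

The 3 variables locker 4, locker 5, locker 6 are confined to {6, 9, 13}, which locks those values in; drop them from locker 2, locker 3, locker 7, locker 8.
locker 3 must be 7 (only option left). Remove 7 from locker 2.
locker 7 has just one choice, so locker 7 = 11. Strike 11 from locker 1, locker 8.
That leaves locker 2 = 14. Remove 14 from locker 1, locker 8.
So locker 8 = 12.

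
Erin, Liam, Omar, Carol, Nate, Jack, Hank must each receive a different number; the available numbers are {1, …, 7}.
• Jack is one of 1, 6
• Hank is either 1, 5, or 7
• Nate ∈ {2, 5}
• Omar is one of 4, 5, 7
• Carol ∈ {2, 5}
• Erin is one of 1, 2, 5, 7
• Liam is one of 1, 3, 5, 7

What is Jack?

Among the 7 variables, 3 fits only Liam (and all 7 values in {1, 2, 3, 4, 5, 6, 7} must be used), so Liam = 3.
Among the 6 still-open variables, 4 fits only Omar (and all 6 values in {1, 2, 4, 5, 6, 7} must be used), so Omar = 4.
The 5 still-open variables together cover exactly {1, 2, 5, 6, 7} — 5 values for 5 variables — and 6 appears only in Jack's list, so Jack = 6.

6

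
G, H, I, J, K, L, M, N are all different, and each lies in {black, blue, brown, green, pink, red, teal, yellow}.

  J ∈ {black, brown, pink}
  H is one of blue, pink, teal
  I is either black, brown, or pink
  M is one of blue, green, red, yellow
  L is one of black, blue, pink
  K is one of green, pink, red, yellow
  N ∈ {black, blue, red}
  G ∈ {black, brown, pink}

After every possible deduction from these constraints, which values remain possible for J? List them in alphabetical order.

The 8 variables draw from only 8 values {black, blue, brown, green, pink, red, teal, yellow}, so each is used; only H can be teal, hence H = teal.
G, I, J between them cover only {black, brown, pink} — a naked triple. Remove those values from K, L, N.
L must be blue (only option left). Remove blue from M, N.
That leaves N = red. Remove red from K, M.
No further eliminations apply; J can still be any of black, brown, pink.

black, brown, pink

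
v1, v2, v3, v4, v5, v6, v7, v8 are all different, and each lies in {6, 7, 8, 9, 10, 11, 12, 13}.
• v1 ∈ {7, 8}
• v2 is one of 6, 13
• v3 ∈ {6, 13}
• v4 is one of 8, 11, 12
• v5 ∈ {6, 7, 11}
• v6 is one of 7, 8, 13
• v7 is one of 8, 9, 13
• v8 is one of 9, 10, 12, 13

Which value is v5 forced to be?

The 8 variables together cover exactly {6, 7, 8, 9, 10, 11, 12, 13} — 8 values for 8 variables — and 10 appears only in v8's list, so v8 = 10.
The 7 still-open variables together cover exactly {6, 7, 8, 9, 11, 12, 13} — 7 values for 7 variables — and 9 appears only in v7's list, so v7 = 9.
Among the 6 still-open variables, 12 fits only v4 (and all 6 values in {6, 7, 8, 11, 12, 13} must be used), so v4 = 12.
Among the 5 still-open variables, 11 fits only v5 (and all 5 values in {6, 7, 8, 11, 13} must be used), so v5 = 11.

11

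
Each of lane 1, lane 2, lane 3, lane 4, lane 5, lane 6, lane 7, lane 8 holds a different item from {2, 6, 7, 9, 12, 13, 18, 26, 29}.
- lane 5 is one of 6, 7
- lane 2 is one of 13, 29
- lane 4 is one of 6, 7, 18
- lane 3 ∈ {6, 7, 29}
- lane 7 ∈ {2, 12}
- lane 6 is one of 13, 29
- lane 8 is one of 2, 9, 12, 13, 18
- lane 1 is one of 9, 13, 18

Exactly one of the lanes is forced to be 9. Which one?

lane 1

lane 2 and lane 6 between them cover only {13, 29} — a naked pair. Remove those values from lane 1, lane 3, lane 8.
The 2 variables lane 3 and lane 5 are confined to {6, 7}, which locks those values in; drop them from lane 4.
lane 4 has just one choice, so lane 4 = 18. So lane 1, lane 8 can't be 18.
So 9 goes to lane 1.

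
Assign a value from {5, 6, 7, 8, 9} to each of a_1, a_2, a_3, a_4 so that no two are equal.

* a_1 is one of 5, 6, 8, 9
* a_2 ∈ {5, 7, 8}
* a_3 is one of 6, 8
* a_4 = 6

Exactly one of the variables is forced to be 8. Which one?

a_3

a_4's domain is down to {6}, so a_4 = 6. So a_1, a_3 can't be 6.
So 8 goes to a_3.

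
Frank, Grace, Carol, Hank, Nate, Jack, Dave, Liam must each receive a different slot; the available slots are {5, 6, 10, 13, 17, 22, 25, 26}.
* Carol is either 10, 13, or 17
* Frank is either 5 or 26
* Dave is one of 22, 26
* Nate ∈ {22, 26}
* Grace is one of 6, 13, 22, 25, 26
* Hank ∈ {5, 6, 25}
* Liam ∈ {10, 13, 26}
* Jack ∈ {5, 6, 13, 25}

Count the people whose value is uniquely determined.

The 8 variables draw from only 8 values {5, 6, 10, 13, 17, 22, 25, 26}, so each is used; only Carol can be 17, hence Carol = 17.
The 7 still-open variables draw from only 7 values {5, 6, 10, 13, 22, 25, 26}, so each is used; only Liam can be 10, hence Liam = 10.
Nate and Dave share exactly the 2 values {22, 26}; by pigeonhole those values go to them, so strike 22, 26 from Frank, Grace.
Frank must be 5 (only option left). Eliminate 5 elsewhere: Hank, Jack.
Determined: Frank=5, Carol=17, Liam=10. The other people each still have more than one consistent value. That makes 3.

3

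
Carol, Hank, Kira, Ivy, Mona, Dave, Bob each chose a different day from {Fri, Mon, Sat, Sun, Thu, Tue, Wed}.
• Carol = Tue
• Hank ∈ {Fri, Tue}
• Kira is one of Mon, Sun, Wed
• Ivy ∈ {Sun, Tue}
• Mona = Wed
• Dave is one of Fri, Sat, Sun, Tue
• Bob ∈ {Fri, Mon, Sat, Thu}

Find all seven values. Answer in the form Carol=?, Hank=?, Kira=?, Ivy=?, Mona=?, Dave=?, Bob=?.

Carol=Tue, Hank=Fri, Kira=Mon, Ivy=Sun, Mona=Wed, Dave=Sat, Bob=Thu

Carol has just one choice, so Carol = Tue. So Hank, Ivy, Dave can't be Tue.
Hank has just one choice, so Hank = Fri. Eliminate Fri elsewhere: Dave, Bob.
Ivy must be Sun (only option left). So Kira, Dave can't be Sun.
Mona's domain is down to {Wed}, so Mona = Wed. Remove Wed from Kira.
Dave must be Sat (only option left). Remove Sat from Bob.
Kira's domain is down to {Mon}, so Kira = Mon. So Bob can't be Mon.
Bob must be Thu (only option left).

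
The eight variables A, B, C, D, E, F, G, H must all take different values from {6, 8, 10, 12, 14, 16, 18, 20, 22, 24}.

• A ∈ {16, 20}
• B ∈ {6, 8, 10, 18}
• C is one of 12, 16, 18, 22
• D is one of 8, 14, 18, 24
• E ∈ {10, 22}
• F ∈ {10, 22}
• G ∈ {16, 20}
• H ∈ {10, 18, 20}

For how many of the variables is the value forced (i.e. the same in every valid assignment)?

A and G between them cover only {16, 20} — a naked pair. Remove those values from C, H.
The 2 variables E and F are confined to {10, 22}, which locks those values in; drop them from B, C, H.
H's domain is down to {18}, so H = 18. Eliminate 18 elsewhere: B, C, D.
That leaves C = 12.
Determined: C=12, H=18. The other variables each still have more than one consistent value. That makes 2.

2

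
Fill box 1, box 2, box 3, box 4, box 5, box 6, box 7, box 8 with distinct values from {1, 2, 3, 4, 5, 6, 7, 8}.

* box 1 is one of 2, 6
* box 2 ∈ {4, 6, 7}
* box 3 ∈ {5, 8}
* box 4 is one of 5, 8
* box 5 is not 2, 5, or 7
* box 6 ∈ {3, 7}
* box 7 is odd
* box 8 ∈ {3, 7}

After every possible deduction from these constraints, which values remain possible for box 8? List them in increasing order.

3, 7

Among the 8 variables, 2 fits only box 1 (and all 8 values in {1, 2, 3, 4, 5, 6, 7, 8} must be used), so box 1 = 2.
The 2 variables box 3 and box 4 are confined to {5, 8}, which locks those values in; drop them from box 5, box 7.
box 6 and box 8 share exactly the 2 values {3, 7}; by pigeonhole those values go to them, so strike 3, 7 from box 2, box 5, box 7.
box 7's domain is down to {1}, so box 7 = 1. Eliminate 1 elsewhere: box 5.
No further eliminations apply; box 8 can still be any of 3, 7.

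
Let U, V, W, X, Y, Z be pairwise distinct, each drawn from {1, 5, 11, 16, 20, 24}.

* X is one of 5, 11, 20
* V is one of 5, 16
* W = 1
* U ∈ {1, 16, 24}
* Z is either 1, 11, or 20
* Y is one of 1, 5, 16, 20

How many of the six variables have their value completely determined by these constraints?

2

W has just one choice, so W = 1. Strike 1 from U, Y, Z.
Among the 5 still-open variables, 24 fits only U (and all 5 values in {5, 11, 16, 20, 24} must be used), so U = 24.
Determined: U=24, W=1. The other variables each still have more than one consistent value. That makes 2.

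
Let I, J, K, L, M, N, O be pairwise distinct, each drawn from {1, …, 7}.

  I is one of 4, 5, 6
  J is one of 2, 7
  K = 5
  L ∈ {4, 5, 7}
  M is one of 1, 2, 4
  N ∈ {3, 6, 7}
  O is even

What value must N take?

3

K must be 5 (only option left). Strike 5 from I, L.
Among the 6 still-open variables, 1 fits only M (and all 6 values in {1, 2, 3, 4, 6, 7} must be used), so M = 1.
The 5 still-open variables draw from only 5 values {2, 3, 4, 6, 7}, so each is used; only N can be 3, hence N = 3.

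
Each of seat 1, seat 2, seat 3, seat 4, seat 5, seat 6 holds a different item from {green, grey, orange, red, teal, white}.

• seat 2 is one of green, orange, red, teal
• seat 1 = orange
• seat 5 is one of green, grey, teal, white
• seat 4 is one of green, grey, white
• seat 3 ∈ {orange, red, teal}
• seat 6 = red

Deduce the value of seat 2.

green

seat 1 must be orange (only option left). Remove orange from seat 2, seat 3.
seat 6's domain is down to {red}, so seat 6 = red. Remove red from seat 2, seat 3.
That leaves seat 3 = teal. So seat 2, seat 5 can't be teal.
So seat 2 = green.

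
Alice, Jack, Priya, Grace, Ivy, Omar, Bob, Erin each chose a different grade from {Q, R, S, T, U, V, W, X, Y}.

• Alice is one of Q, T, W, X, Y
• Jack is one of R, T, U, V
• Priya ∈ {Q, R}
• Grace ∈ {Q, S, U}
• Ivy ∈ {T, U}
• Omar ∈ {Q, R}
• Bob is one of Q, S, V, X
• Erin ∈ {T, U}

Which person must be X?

Priya and Omar share exactly the 2 values {Q, R}; by pigeonhole those values go to them, so strike Q, R from Alice, Jack, Grace, Bob.
Ivy and Erin share exactly the 2 values {T, U}; by pigeonhole those values go to them, so strike T, U from Alice, Jack, Grace.
Jack's domain is down to {V}, so Jack = V. So Bob can't be V.
That leaves Grace = S. Eliminate S elsewhere: Bob.
So X goes to Bob.

Bob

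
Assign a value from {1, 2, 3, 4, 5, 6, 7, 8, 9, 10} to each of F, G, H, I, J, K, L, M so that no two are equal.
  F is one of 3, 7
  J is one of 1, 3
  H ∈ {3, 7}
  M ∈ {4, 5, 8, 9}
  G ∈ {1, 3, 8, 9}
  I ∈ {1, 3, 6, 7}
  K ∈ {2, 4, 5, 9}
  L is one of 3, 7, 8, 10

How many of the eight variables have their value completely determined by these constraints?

F and H share exactly the 2 values {3, 7}; by pigeonhole those values go to them, so strike 3, 7 from G, I, J, L.
J has just one choice, so J = 1. Strike 1 from G, I.
I must be 6 (only option left).
Determined: I=6, J=1. The other variables each still have more than one consistent value. That makes 2.

2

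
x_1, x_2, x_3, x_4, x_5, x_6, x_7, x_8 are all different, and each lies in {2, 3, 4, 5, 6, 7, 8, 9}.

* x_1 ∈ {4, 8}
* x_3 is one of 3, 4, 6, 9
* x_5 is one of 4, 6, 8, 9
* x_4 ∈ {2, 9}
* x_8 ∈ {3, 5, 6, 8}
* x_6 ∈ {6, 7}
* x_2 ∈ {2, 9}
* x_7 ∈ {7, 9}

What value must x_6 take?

The 8 variables draw from only 8 values {2, 3, 4, 5, 6, 7, 8, 9}, so each is used; only x_8 can be 5, hence x_8 = 5.
The 7 still-open variables together cover exactly {2, 3, 4, 6, 7, 8, 9} — 7 values for 7 variables — and 3 appears only in x_3's list, so x_3 = 3.
The 2 variables x_2 and x_4 are confined to {2, 9}, which locks those values in; drop them from x_5, x_7.
x_7 has just one choice, so x_7 = 7. Remove 7 from x_6.
So x_6 = 6.

6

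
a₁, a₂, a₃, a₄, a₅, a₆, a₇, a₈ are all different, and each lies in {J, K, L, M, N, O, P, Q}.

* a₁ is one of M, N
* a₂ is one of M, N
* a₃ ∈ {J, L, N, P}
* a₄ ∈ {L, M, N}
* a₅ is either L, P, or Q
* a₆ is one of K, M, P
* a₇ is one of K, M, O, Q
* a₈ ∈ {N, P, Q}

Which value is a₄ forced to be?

The 8 variables draw from only 8 values {J, K, L, M, N, O, P, Q}, so each is used; only a₃ can be J, hence a₃ = J.
Among the 7 still-open variables, O fits only a₇ (and all 7 values in {K, L, M, N, O, P, Q} must be used), so a₇ = O.
The 6 still-open variables draw from only 6 values {K, L, M, N, P, Q}, so each is used; only a₆ can be K, hence a₆ = K.
a₁ and a₂ between them cover only {M, N} — a naked pair. Remove those values from a₄, a₈.
So a₄ = L.

L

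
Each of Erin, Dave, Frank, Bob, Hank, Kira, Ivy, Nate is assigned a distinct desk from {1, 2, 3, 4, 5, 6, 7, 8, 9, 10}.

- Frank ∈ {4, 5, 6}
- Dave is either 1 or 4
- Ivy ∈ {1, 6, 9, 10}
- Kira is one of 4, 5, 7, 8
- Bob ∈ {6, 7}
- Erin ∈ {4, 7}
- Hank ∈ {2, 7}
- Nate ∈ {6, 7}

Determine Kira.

8

Bob and Nate share exactly the 2 values {6, 7}; by pigeonhole those values go to them, so strike 6, 7 from Erin, Frank, Hank, Kira, Ivy.
Erin has just one choice, so Erin = 4. So Dave, Frank, Kira can't be 4.
Dave must be 1 (only option left). Eliminate 1 elsewhere: Ivy.
Frank must be 5 (only option left). Remove 5 from Kira.
So Kira = 8.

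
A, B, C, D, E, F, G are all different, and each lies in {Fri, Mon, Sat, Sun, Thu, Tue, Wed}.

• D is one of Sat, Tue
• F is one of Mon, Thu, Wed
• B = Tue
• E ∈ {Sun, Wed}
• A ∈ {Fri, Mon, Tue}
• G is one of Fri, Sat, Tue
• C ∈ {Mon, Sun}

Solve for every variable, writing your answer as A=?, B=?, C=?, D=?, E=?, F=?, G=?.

B must be Tue (only option left). So A, D, G can't be Tue.
That leaves D = Sat. So G can't be Sat.
That leaves G = Fri. Eliminate Fri elsewhere: A.
A's domain is down to {Mon}, so A = Mon. Strike Mon from C, F.
C must be Sun (only option left). So E can't be Sun.
That leaves E = Wed. Remove Wed from F.
F has just one choice, so F = Thu.

A=Mon, B=Tue, C=Sun, D=Sat, E=Wed, F=Thu, G=Fri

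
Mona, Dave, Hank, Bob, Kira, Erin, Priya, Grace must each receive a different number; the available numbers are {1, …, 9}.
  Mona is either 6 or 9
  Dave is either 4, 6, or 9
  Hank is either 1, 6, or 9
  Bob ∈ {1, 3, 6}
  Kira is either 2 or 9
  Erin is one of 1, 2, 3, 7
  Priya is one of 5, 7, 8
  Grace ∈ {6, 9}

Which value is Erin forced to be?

The 2 variables Mona and Grace are confined to {6, 9}, which locks those values in; drop them from Dave, Hank, Bob, Kira.
Dave has just one choice, so Dave = 4.
Hank's domain is down to {1}, so Hank = 1. Remove 1 from Bob, Erin.
Bob's domain is down to {3}, so Bob = 3. Eliminate 3 elsewhere: Erin.
Kira must be 2 (only option left). Strike 2 from Erin.
So Erin = 7.

7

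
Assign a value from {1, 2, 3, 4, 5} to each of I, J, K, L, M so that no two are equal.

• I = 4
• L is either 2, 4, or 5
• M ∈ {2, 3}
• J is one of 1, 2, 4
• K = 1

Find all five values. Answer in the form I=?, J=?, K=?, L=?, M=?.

I=4, J=2, K=1, L=5, M=3

I has just one choice, so I = 4. So J, L can't be 4.
K must be 1 (only option left). Strike 1 from J.
J's domain is down to {2}, so J = 2. Strike 2 from L, M.
That leaves L = 5.
That leaves M = 3.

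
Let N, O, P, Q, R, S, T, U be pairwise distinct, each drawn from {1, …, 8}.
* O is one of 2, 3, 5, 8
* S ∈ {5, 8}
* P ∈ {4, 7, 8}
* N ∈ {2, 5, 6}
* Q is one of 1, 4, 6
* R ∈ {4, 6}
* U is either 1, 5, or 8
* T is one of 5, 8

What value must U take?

The 8 variables draw from only 8 values {1, 2, 3, 4, 5, 6, 7, 8}, so each is used; only O can be 3, hence O = 3.
Among the 7 still-open variables, 2 fits only N (and all 7 values in {1, 2, 4, 5, 6, 7, 8} must be used), so N = 2.
The 6 still-open variables draw from only 6 values {1, 4, 5, 6, 7, 8}, so each is used; only P can be 7, hence P = 7.
S and T share exactly the 2 values {5, 8}; by pigeonhole those values go to them, so strike 5, 8 from U.
So U = 1.

1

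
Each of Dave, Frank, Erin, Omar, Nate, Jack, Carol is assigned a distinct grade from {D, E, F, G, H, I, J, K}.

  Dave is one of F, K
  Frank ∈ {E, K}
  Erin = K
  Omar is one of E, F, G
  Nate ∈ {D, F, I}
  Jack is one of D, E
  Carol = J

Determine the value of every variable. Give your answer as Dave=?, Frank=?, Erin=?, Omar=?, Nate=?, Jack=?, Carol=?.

Erin must be K (only option left). Eliminate K elsewhere: Dave, Frank.
Carol has just one choice, so Carol = J.
That leaves Dave = F. Eliminate F elsewhere: Omar, Nate.
That leaves Frank = E. Remove E from Omar, Jack.
Omar has just one choice, so Omar = G.
Jack must be D (only option left). Strike D from Nate.
Nate has just one choice, so Nate = I.

Dave=F, Frank=E, Erin=K, Omar=G, Nate=I, Jack=D, Carol=J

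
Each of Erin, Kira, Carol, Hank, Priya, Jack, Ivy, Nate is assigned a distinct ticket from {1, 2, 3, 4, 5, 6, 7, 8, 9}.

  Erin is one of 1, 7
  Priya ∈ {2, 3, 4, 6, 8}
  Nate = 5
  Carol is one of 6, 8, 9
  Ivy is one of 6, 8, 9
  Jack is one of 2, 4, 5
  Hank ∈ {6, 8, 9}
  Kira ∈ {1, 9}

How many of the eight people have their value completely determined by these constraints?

Nate's domain is down to {5}, so Nate = 5. So Jack can't be 5.
Carol, Hank, Ivy share exactly the 3 values {6, 8, 9}; by pigeonhole those values go to them, so strike 6, 8, 9 from Kira, Priya.
Kira's domain is down to {1}, so Kira = 1. Strike 1 from Erin.
That leaves Erin = 7.
Determined: Erin=7, Kira=1, Nate=5. The other people each still have more than one consistent value. That makes 3.

3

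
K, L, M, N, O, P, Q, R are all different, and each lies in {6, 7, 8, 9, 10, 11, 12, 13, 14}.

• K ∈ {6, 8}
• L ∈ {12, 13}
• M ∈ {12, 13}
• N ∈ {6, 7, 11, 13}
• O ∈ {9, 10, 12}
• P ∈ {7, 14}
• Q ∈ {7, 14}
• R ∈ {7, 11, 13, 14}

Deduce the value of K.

L and M share exactly the 2 values {12, 13}; by pigeonhole those values go to them, so strike 12, 13 from N, O, R.
P and Q share exactly the 2 values {7, 14}; by pigeonhole those values go to them, so strike 7, 14 from N, R.
R must be 11 (only option left). Eliminate 11 elsewhere: N.
N's domain is down to {6}, so N = 6. Remove 6 from K.
So K = 8.

8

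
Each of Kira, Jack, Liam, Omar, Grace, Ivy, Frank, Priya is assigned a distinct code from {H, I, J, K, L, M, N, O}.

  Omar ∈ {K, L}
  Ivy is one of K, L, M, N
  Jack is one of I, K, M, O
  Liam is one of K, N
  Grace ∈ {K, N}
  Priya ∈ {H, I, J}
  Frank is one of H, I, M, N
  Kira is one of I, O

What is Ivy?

M

The 8 variables together cover exactly {H, I, J, K, L, M, N, O} — 8 values for 8 variables — and J appears only in Priya's list, so Priya = J.
Among the 7 still-open variables, H fits only Frank (and all 7 values in {H, I, K, L, M, N, O} must be used), so Frank = H.
Liam and Grace share exactly the 2 values {K, N}; by pigeonhole those values go to them, so strike K, N from Jack, Omar, Ivy.
Omar must be L (only option left). Eliminate L elsewhere: Ivy.
So Ivy = M.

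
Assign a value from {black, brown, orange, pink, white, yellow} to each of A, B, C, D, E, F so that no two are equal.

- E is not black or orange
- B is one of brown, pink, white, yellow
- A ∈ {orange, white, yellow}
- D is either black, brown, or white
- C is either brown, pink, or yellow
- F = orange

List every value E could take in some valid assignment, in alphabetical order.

F must be orange (only option left). Eliminate orange elsewhere: A.
The 5 still-open variables together cover exactly {black, brown, pink, white, yellow} — 5 values for 5 variables — and black appears only in D's list, so D = black.
No further eliminations apply; E can still be any of brown, pink, white, yellow.

brown, pink, white, yellow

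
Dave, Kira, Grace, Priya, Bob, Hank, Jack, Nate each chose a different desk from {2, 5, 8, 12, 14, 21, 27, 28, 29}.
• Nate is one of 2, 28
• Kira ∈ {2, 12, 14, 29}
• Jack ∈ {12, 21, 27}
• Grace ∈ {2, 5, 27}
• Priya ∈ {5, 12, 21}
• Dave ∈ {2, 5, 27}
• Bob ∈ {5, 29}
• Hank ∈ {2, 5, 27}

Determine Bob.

29

The 8 variables together cover exactly {2, 5, 12, 14, 21, 27, 28, 29} — 8 values for 8 variables — and 14 appears only in Kira's list, so Kira = 14.
Among the 7 still-open variables, 28 fits only Nate (and all 7 values in {2, 5, 12, 21, 27, 28, 29} must be used), so Nate = 28.
Among the 6 still-open variables, 29 fits only Bob (and all 6 values in {2, 5, 12, 21, 27, 29} must be used), so Bob = 29.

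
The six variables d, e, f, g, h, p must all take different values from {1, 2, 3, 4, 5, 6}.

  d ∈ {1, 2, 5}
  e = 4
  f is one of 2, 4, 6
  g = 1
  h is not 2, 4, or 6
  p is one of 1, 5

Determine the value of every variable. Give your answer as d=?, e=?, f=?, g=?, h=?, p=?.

e has just one choice, so e = 4. Remove 4 from f.
g has just one choice, so g = 1. So d, h, p can't be 1.
p's domain is down to {5}, so p = 5. Remove 5 from d, h.
d's domain is down to {2}, so d = 2. Remove 2 from f.
f has just one choice, so f = 6.
h has just one choice, so h = 3.

d=2, e=4, f=6, g=1, h=3, p=5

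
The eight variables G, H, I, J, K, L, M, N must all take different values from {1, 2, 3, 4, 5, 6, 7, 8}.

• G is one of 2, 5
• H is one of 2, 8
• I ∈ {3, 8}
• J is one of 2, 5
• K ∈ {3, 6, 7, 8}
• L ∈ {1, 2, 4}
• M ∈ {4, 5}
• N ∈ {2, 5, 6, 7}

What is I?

The 8 variables draw from only 8 values {1, 2, 3, 4, 5, 6, 7, 8}, so each is used; only L can be 1, hence L = 1.
The 7 still-open variables together cover exactly {2, 3, 4, 5, 6, 7, 8} — 7 values for 7 variables — and 4 appears only in M's list, so M = 4.
G and J share exactly the 2 values {2, 5}; by pigeonhole those values go to them, so strike 2, 5 from H, N.
H has just one choice, so H = 8. Strike 8 from I, K.
So I = 3.

3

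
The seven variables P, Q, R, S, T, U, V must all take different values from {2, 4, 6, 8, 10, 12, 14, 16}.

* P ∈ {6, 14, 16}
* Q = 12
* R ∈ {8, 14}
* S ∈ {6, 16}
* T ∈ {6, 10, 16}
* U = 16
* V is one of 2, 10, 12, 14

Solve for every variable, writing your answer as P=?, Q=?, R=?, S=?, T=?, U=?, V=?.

P=14, Q=12, R=8, S=6, T=10, U=16, V=2

Q must be 12 (only option left). Remove 12 from V.
U's domain is down to {16}, so U = 16. So P, S, T can't be 16.
That leaves S = 6. Remove 6 from P, T.
T has just one choice, so T = 10. Eliminate 10 elsewhere: V.
P has just one choice, so P = 14. So R, V can't be 14.
R has just one choice, so R = 8.
V must be 2 (only option left).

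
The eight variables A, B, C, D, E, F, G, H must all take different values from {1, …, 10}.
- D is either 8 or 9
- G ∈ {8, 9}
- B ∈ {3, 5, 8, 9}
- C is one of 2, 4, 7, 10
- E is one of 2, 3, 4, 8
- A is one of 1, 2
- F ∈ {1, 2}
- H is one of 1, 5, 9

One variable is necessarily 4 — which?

E

A and F between them cover only {1, 2} — a naked pair. Remove those values from C, E, H.
The 2 variables D and G are confined to {8, 9}, which locks those values in; drop them from B, E, H.
That leaves H = 5. Remove 5 from B.
B's domain is down to {3}, so B = 3. Strike 3 from E.
So 4 goes to E.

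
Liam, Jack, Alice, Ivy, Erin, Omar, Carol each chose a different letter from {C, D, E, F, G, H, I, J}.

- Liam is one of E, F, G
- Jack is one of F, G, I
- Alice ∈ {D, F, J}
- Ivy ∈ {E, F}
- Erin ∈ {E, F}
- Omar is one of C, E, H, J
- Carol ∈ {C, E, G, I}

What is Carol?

C

Ivy and Erin between them cover only {E, F} — a naked pair. Remove those values from Liam, Jack, Alice, Omar, Carol.
Liam has just one choice, so Liam = G. Remove G from Jack, Carol.
Jack must be I (only option left). Eliminate I elsewhere: Carol.
So Carol = C.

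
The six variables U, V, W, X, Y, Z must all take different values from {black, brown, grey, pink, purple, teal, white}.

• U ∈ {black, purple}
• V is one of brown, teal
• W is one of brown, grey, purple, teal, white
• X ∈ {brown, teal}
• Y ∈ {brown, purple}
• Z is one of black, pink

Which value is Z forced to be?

The 2 variables V and X are confined to {brown, teal}, which locks those values in; drop them from W, Y.
That leaves Y = purple. So U, W can't be purple.
U's domain is down to {black}, so U = black. So Z can't be black.
So Z = pink.

pink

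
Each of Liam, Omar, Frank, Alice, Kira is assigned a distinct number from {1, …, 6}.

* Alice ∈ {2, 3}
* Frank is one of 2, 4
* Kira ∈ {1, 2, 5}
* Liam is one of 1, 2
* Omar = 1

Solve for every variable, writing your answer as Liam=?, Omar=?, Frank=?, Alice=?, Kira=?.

Omar has just one choice, so Omar = 1. Remove 1 from Liam, Kira.
Liam has just one choice, so Liam = 2. Strike 2 from Frank, Alice, Kira.
That leaves Frank = 4.
Alice must be 3 (only option left).
Kira's domain is down to {5}, so Kira = 5.

Liam=2, Omar=1, Frank=4, Alice=3, Kira=5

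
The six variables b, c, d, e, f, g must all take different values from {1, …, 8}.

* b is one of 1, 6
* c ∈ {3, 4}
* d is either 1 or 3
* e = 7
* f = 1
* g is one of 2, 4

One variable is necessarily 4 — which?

e's domain is down to {7}, so e = 7.
f's domain is down to {1}, so f = 1. Eliminate 1 elsewhere: b, d.
b must be 6 (only option left).
d must be 3 (only option left). Eliminate 3 elsewhere: c.
So 4 goes to c.

c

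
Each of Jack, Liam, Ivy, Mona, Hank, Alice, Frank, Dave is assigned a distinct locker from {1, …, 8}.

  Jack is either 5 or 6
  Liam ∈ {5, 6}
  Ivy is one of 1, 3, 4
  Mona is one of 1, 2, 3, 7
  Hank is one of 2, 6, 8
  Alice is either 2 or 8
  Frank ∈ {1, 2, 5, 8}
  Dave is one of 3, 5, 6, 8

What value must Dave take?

Among the 8 variables, 4 fits only Ivy (and all 8 values in {1, 2, 3, 4, 5, 6, 7, 8} must be used), so Ivy = 4.
Among the 7 still-open variables, 7 fits only Mona (and all 7 values in {1, 2, 3, 5, 6, 7, 8} must be used), so Mona = 7.
Among the 6 still-open variables, 1 fits only Frank (and all 6 values in {1, 2, 3, 5, 6, 8} must be used), so Frank = 1.
The 5 still-open variables draw from only 5 values {2, 3, 5, 6, 8}, so each is used; only Dave can be 3, hence Dave = 3.

3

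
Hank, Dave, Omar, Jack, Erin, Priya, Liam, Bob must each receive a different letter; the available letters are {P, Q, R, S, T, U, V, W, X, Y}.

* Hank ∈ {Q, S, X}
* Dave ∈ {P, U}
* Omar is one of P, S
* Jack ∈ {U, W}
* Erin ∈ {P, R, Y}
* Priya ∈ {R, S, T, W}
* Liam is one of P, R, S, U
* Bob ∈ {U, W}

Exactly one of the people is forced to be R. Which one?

Jack and Bob between them cover only {U, W} — a naked pair. Remove those values from Dave, Priya, Liam.
Dave has just one choice, so Dave = P. So Omar, Erin, Liam can't be P.
That leaves Omar = S. Remove S from Hank, Priya, Liam.
So R goes to Liam.

Liam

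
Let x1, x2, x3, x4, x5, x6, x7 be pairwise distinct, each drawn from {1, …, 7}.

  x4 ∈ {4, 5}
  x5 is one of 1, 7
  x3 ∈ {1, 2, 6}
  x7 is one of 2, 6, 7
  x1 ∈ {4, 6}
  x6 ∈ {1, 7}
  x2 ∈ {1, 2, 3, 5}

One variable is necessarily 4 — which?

x1

The 7 variables draw from only 7 values {1, 2, 3, 4, 5, 6, 7}, so each is used; only x2 can be 3, hence x2 = 3.
Among the 6 still-open variables, 5 fits only x4 (and all 6 values in {1, 2, 4, 5, 6, 7} must be used), so x4 = 5.
The 5 still-open variables draw from only 5 values {1, 2, 4, 6, 7}, so each is used; only x1 can be 4, hence x1 = 4.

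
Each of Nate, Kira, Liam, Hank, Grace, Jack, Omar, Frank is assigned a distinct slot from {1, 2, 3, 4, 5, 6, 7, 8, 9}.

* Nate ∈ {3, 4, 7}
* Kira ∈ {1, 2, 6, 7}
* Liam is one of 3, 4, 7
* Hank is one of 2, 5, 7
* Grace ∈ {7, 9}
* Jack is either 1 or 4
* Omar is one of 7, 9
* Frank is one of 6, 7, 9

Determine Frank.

6

Among the 8 variables, 5 fits only Hank (and all 8 values in {1, 2, 3, 4, 5, 6, 7, 9} must be used), so Hank = 5.
The 7 still-open variables together cover exactly {1, 2, 3, 4, 6, 7, 9} — 7 values for 7 variables — and 2 appears only in Kira's list, so Kira = 2.
Among the 6 still-open variables, 1 fits only Jack (and all 6 values in {1, 3, 4, 6, 7, 9} must be used), so Jack = 1.
The 5 still-open variables together cover exactly {3, 4, 6, 7, 9} — 5 values for 5 variables — and 6 appears only in Frank's list, so Frank = 6.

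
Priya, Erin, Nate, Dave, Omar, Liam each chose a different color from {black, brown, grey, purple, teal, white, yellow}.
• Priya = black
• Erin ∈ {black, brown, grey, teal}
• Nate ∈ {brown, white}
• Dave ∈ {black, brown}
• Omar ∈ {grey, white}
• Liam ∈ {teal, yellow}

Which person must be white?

Priya has just one choice, so Priya = black. Eliminate black elsewhere: Erin, Dave.
Dave must be brown (only option left). Strike brown from Erin, Nate.
So white goes to Nate.

Nate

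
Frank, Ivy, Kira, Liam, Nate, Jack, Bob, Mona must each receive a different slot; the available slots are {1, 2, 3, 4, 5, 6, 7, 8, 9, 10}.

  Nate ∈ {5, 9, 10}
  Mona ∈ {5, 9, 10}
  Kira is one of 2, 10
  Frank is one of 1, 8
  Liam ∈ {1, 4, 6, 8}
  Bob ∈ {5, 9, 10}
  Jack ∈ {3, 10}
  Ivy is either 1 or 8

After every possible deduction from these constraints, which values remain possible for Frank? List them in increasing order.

Frank and Ivy between them cover only {1, 8} — a naked pair. Remove those values from Liam.
Nate, Bob, Mona share exactly the 3 values {5, 9, 10}; by pigeonhole those values go to them, so strike 5, 9, 10 from Kira, Jack.
Kira must be 2 (only option left).
Jack's domain is down to {3}, so Jack = 3.
No further eliminations apply; Frank can still be any of 1, 8.

1, 8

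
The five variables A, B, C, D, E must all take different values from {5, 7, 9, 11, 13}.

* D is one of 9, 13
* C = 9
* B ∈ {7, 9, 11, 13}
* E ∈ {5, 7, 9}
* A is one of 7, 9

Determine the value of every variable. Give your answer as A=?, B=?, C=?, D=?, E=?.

A=7, B=11, C=9, D=13, E=5

C has just one choice, so C = 9. Remove 9 from A, B, D, E.
That leaves D = 13. Strike 13 from B.
That leaves A = 7. So B, E can't be 7.
That leaves B = 11.
E has just one choice, so E = 5.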